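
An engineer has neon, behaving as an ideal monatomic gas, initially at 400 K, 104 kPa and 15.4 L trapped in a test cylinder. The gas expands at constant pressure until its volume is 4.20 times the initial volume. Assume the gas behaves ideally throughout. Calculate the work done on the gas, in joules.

n = P₁V₁/(RT₁) = 104×15.4/(8.314×400) = 0.482 mol.
Isobaric: P stays 104 kPa; V/T = const ⇒ T₂ = 1680 K, V₂ = 64.7 L.
W = PΔV = 104×(64.7−15.4) kPa·L = 5130 J.
Work done on the gas = −W_by = -5130 J.

-5130 J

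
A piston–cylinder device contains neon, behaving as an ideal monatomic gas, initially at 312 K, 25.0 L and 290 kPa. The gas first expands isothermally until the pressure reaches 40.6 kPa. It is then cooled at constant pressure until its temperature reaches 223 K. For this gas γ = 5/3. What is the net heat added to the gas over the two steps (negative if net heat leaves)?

9080 J

n = P₁V₁/(RT₁) = 290×25.0/(8.314×312) = 2.79 mol.
Step 1 — Isothermal: T stays 312 K; PV = const ⇒ V₂ = 179 L, P₂ = 40.6 kPa.
ΔU = 0 (ideal gas, T constant).
W = nRT ln(V₂/V₁) = 2.79×8.314×312×ln(7.14) = 14300 J.
Q = ΔU + W = 14300 J.
State after step 1: P = 40.6 kPa, V = 179 L, T = 312 K.
Step 2 — Isobaric: P stays 40.6 kPa; V/T = const ⇒ T₂ = 223 K, V₂ = 128 L.
W = PΔV = 40.6×(128−179) kPa·L = -2070 J.
ΔU = nCvΔT = 2.79×12.5×(223−312) = -3100 J.
Q = ΔU + W = nCpΔT = -5170 J.
Net over both steps: W = 12200 J, Q = 9080 J, ΔU = -3100 J.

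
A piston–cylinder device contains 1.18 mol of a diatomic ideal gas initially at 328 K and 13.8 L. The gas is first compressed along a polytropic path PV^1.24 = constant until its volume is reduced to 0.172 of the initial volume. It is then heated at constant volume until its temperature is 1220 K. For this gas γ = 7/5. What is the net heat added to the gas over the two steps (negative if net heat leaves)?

14800 J

P₁ = nRT₁/V₁ = 1.18×8.314×328/13.8 = 233 kPa.
Step 1 — Polytropic n=1.24: T₂ = T₁(V₁/V₂)^(n−1) = 328×(5.81)^0.24 = 500 K; P₂ = P₁(V₁/V₂)^n = 2070 kPa.
W = (P₁V₁−P₂V₂)/(n−1) = (233×13.8−2070×2.37)/0.24 = -7050 J.
ΔU = nCvΔT = 1.18×20.8×(500−328) = 4230 J.
Q = ΔU + W = -2820 J.
State after step 1: P = 2070 kPa, V = 2.37 L, T = 500 K.
Step 2 — Isochoric: V stays 2.37 L; P/T = const ⇒ T₂ = 1220 K, P₂ = 5040 kPa.
W = 0 (no volume change).
ΔU = nCvΔT = 1.18×20.8×(1220−500) = 17600 J.
Q = ΔU = 17600 J.
Net over both steps: W = -7050 J, Q = 14800 J, ΔU = 21900 J.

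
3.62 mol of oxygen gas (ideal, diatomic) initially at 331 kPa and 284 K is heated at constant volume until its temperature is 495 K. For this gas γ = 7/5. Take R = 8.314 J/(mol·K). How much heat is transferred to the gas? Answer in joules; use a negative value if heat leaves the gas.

15900 J

V₁ = nRT₁/P₁ = 3.62×8.314×284/331 = 25.8 L.
Isochoric: V stays 25.8 L; P/T = const ⇒ T₂ = 495 K, P₂ = 577 kPa.
W = 0 (no volume change).
ΔU = nCvΔT = 3.62×20.8×(495−284) = 15900 J.
Q = ΔU = 15900 J.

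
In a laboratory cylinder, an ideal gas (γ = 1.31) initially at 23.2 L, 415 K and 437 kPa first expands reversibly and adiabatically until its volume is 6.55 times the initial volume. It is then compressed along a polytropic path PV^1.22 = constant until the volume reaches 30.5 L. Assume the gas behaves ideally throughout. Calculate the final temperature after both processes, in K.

330 K

n = P₁V₁/(RT₁) = 437×23.2/(8.314×415) = 2.94 mol.
Step 1 — Adiabatic: TV^(γ−1) = const ⇒ T₂ = 415×(0.153)^0.310 = 232 K; PV^γ = const ⇒ P₂ = 37.3 kPa.
ΔU = nCvΔT = 2.94×26.8×(232−415) = -14400 J.
Q = 0 for an adiabatic process, so W = −ΔU = 14400 J.
State after step 1: P = 37.3 kPa, V = 152 L, T = 232 K.
Step 2 — Polytropic n=1.22: T₂ = T₁(V₁/V₂)^(n−1) = 232×(4.98)^0.22 = 330 K; P₂ = P₁(V₁/V₂)^n = 264 kPa.
W = (P₁V₁−P₂V₂)/(n−1) = (37.3×152−264×30.5)/0.22 = -10900 J.
ΔU = nCvΔT = 2.94×26.8×(330−232) = 7740 J.
Q = ΔU + W = -3170 J.
Net over both steps: W = 3540 J, Q = -3170 J, ΔU = -6700 J.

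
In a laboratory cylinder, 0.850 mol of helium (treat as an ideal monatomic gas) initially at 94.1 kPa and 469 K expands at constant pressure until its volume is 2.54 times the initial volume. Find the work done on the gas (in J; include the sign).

-5100 J

V₁ = nRT₁/P₁ = 0.850×8.314×469/94.1 = 35.2 L.
Isobaric: P stays 94.1 kPa; V/T = const ⇒ T₂ = 1190 K, V₂ = 89.5 L.
W = PΔV = 94.1×(89.5−35.2) kPa·L = 5100 J.
Work done on the gas = −W_by = -5100 J.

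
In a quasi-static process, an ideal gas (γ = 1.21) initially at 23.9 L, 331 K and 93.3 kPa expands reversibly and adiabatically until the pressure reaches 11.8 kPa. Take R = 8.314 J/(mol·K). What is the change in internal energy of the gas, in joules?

n = P₁V₁/(RT₁) = 93.3×23.9/(8.314×331) = 0.810 mol.
Adiabatic: T₂/T₁ = (P₂/P₁)^((γ−1)/γ) ⇒ T₂ = 331×(0.126)^0.174 = 231 K; V₂ = 132 L.
For an ideal gas ΔU = nCvΔT with Cv = R/(γ−1) = 39.6 J/(mol·K).
ΔU = 0.810×39.6×(231−331) = -3200 J.

-3200 J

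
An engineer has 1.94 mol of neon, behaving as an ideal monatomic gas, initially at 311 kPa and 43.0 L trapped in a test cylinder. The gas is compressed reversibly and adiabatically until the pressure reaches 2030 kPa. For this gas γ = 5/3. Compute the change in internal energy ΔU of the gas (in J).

22400 J

T₁ = P₁V₁/(nR) = 311×43.0/(1.94×8.314) = 829 K.
Adiabatic: T₂/T₁ = (P₂/P₁)^((γ−1)/γ) ⇒ T₂ = 829×(6.53)^0.400 = 1760 K; V₂ = 14.0 L.
For an ideal gas ΔU = nCvΔT with Cv = (3/2)R = 12.5 J/(mol·K).
ΔU = 1.94×12.5×(1760−829) = 22400 J.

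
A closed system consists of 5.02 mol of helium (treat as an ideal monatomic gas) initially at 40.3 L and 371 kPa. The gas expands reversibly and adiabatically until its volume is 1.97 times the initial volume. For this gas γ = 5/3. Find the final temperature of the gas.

T₁ = P₁V₁/(nR) = 371×40.3/(5.02×8.314) = 358 K.
Adiabatic: TV^(γ−1) = const ⇒ T₂ = 358×(0.508)^0.667 = 228 K; PV^γ = const ⇒ P₂ = 120 kPa.

228 K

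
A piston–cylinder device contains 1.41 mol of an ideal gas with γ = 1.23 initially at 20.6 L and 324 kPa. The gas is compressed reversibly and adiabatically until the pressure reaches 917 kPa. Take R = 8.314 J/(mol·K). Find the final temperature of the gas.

692 K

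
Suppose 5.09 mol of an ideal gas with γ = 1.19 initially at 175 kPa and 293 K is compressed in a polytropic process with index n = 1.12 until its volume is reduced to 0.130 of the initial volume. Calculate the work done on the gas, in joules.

28700 J

V₁ = nRT₁/P₁ = 5.09×8.314×293/175 = 70.9 L.
Polytropic n=1.12: T₂ = T₁(V₁/V₂)^(n−1) = 293×(7.69)^0.12 = 374 K; P₂ = P₁(V₁/V₂)^n = 1720 kPa.
W = (P₁V₁−P₂V₂)/(n−1) = (175×70.9−1720×9.21)/0.12 = -28700 J.
Work done on the gas = −W_by = 28700 J.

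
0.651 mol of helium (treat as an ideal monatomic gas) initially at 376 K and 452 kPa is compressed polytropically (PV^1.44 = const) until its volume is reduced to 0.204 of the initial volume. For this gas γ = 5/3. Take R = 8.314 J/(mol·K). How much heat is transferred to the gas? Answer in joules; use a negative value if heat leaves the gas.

V₁ = nRT₁/P₁ = 0.651×8.314×376/452 = 4.50 L.
Polytropic n=1.44: T₂ = T₁(V₁/V₂)^(n−1) = 376×(4.90)^0.44 = 757 K; P₂ = P₁(V₁/V₂)^n = 4460 kPa.
W = (P₁V₁−P₂V₂)/(n−1) = (452×4.50−4460×0.918)/0.44 = -4680 J.
ΔU = nCvΔT = 0.651×12.5×(757−376) = 3090 J.
Q = ΔU + W = -1590 J.

-1590 J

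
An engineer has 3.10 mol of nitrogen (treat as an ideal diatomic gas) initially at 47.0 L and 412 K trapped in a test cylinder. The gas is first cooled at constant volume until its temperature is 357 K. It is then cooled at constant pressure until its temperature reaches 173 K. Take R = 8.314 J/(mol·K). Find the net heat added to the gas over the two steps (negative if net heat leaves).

P₁ = nRT₁/V₁ = 3.10×8.314×412/47.0 = 226 kPa.
Step 1 — Isochoric: V stays 47.0 L; P/T = const ⇒ T₂ = 357 K, P₂ = 196 kPa.
W = 0 (no volume change).
ΔU = nCvΔT = 3.10×20.8×(357−412) = -3540 J.
Q = ΔU = -3540 J.
State after step 1: P = 196 kPa, V = 47.0 L, T = 357 K.
Step 2 — Isobaric: P stays 196 kPa; V/T = const ⇒ T₂ = 173 K, V₂ = 22.8 L.
W = PΔV = 196×(22.8−47.0) kPa·L = -4740 J.
ΔU = nCvΔT = 3.10×20.8×(173−357) = -11900 J.
Q = ΔU + W = nCpΔT = -16600 J.
Net over both steps: W = -4740 J, Q = -20100 J, ΔU = -15400 J.

-20100 J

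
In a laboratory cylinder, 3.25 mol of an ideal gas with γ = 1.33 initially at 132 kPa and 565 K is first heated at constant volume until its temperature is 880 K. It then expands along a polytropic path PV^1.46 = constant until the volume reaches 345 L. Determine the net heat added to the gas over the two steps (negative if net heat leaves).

17700 J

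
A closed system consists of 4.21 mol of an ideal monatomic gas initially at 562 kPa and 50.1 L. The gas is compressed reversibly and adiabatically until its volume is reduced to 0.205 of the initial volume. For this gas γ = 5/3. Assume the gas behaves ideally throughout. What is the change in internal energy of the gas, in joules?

79200 J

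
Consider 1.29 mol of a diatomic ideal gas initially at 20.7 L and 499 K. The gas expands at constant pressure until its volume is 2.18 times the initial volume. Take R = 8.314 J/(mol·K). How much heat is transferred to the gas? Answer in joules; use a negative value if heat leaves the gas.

22100 J

P₁ = nRT₁/V₁ = 1.29×8.314×499/20.7 = 259 kPa.
Isobaric: P stays 259 kPa; V/T = const ⇒ T₂ = 1090 K, V₂ = 45.1 L.
W = PΔV = 259×(45.1−20.7) kPa·L = 6320 J.
ΔU = nCvΔT = 1.29×20.8×(1090−499) = 15800 J.
Q = ΔU + W = nCpΔT = 22100 J.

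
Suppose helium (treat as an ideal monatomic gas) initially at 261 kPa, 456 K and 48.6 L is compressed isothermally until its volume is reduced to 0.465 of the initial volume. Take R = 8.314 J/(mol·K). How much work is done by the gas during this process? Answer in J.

n = P₁V₁/(RT₁) = 261×48.6/(8.314×456) = 3.35 mol.
Isothermal: T stays 456 K; PV = const ⇒ V₂ = 22.6 L, P₂ = 561 kPa.
W = nRT ln(V₂/V₁) = 3.35×8.314×456×ln(0.465) = -9710 J.

-9710 J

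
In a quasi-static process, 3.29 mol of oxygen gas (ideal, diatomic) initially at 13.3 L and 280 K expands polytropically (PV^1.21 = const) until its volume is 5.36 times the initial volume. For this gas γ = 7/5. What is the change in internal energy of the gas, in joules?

P₁ = nRT₁/V₁ = 3.29×8.314×280/13.3 = 576 kPa.
Polytropic n=1.21: T₂ = T₁(V₁/V₂)^(n−1) = 280×(0.187)^0.21 = 197 K; P₂ = P₁(V₁/V₂)^n = 75.5 kPa.
For an ideal gas ΔU = nCvΔT with Cv = (5/2)R = 20.8 J/(mol·K).
ΔU = 3.29×20.8×(197−280) = -5690 J.

-5690 J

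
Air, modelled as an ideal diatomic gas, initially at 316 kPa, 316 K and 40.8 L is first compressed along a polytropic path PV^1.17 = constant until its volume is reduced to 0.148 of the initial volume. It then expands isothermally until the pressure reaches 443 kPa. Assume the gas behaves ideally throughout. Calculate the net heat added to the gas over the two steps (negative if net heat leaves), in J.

n = P₁V₁/(RT₁) = 316×40.8/(8.314×316) = 4.91 mol.
Step 1 — Polytropic n=1.17: T₂ = T₁(V₁/V₂)^(n−1) = 316×(6.76)^0.17 = 437 K; P₂ = P₁(V₁/V₂)^n = 2950 kPa.
W = (P₁V₁−P₂V₂)/(n−1) = (316×40.8−2950×6.04)/0.17 = -29100 J.
ΔU = nCvΔT = 4.91×20.8×(437−316) = 12400 J.
Q = ΔU + W = -16700 J.
State after step 1: P = 2950 kPa, V = 6.04 L, T = 437 K.
Step 2 — Isothermal: T stays 437 K; PV = const ⇒ V₂ = 40.3 L, P₂ = 443 kPa.
ΔU = 0 (ideal gas, T constant).
W = nRT ln(V₂/V₁) = 4.91×8.314×437×ln(6.67) = 33900 J.
Q = ΔU + W = 33900 J.
Net over both steps: W = 4750 J, Q = 17100 J, ΔU = 12400 J.

17100 J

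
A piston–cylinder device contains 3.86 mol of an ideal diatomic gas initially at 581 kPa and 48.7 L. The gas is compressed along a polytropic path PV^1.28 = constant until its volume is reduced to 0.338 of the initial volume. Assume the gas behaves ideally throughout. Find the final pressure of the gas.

2330 kPa

T₁ = P₁V₁/(nR) = 581×48.7/(3.86×8.314) = 882 K.
Polytropic n=1.28: T₂ = T₁(V₁/V₂)^(n−1) = 882×(2.96)^0.28 = 1190 K; P₂ = P₁(V₁/V₂)^n = 2330 kPa.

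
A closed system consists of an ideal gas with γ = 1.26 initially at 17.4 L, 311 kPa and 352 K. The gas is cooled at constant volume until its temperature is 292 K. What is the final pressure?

Isochoric: V stays 17.4 L; P/T = const ⇒ T₂ = 292 K, P₂ = 258 kPa.

258 kPa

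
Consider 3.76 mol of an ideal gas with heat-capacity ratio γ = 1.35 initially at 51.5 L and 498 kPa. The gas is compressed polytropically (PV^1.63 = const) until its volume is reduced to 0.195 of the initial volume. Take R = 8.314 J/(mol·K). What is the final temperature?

T₁ = P₁V₁/(nR) = 498×51.5/(3.76×8.314) = 820 K.
Polytropic n=1.63: T₂ = T₁(V₁/V₂)^(n−1) = 820×(5.13)^0.63 = 2300 K; P₂ = P₁(V₁/V₂)^n = 7150 kPa.

2300 K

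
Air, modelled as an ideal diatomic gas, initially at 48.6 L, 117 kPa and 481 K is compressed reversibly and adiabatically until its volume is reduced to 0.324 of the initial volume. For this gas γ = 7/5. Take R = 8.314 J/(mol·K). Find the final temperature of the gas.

Adiabatic: TV^(γ−1) = const ⇒ T₂ = 481×(3.09)^0.400 = 755 K; PV^γ = const ⇒ P₂ = 567 kPa.

755 K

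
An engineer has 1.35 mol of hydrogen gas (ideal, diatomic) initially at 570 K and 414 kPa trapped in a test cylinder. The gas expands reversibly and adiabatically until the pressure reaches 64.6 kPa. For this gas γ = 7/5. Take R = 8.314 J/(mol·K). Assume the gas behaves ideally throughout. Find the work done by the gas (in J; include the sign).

V₁ = nRT₁/P₁ = 1.35×8.314×570/414 = 15.5 L.
Adiabatic: T₂/T₁ = (P₂/P₁)^((γ−1)/γ) ⇒ T₂ = 570×(0.156)^0.286 = 335 K; V₂ = 58.2 L.
ΔU = nCvΔT = 1.35×20.8×(335−570) = -6590 J.
Q = 0 for an adiabatic process, so W = −ΔU = 6590 J.

6590 J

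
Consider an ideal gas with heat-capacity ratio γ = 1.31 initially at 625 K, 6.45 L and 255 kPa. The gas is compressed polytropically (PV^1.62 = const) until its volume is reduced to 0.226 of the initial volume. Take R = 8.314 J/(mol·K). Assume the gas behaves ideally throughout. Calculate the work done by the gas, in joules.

-4020 J

n = P₁V₁/(RT₁) = 255×6.45/(8.314×625) = 0.317 mol.
Polytropic n=1.62: T₂ = T₁(V₁/V₂)^(n−1) = 625×(4.42)^0.62 = 1570 K; P₂ = P₁(V₁/V₂)^n = 2840 kPa.
W = (P₁V₁−P₂V₂)/(n−1) = (255×6.45−2840×1.46)/0.62 = -4020 J.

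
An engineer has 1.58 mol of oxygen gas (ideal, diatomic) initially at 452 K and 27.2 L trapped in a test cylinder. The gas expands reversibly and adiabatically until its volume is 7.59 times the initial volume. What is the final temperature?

201 K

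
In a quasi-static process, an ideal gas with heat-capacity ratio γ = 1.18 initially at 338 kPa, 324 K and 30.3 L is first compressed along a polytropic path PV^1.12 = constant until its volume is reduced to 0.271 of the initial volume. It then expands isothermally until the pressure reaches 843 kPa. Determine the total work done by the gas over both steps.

-7910 J

n = P₁V₁/(RT₁) = 338×30.3/(8.314×324) = 3.80 mol.
Step 1 — Polytropic n=1.12: T₂ = T₁(V₁/V₂)^(n−1) = 324×(3.69)^0.12 = 379 K; P₂ = P₁(V₁/V₂)^n = 1460 kPa.
W = (P₁V₁−P₂V₂)/(n−1) = (338×30.3−1460×8.21)/0.12 = -14500 J.
ΔU = nCvΔT = 3.80×46.2×(379−324) = 9650 J.
Q = ΔU + W = -4830 J.
State after step 1: P = 1460 kPa, V = 8.21 L, T = 379 K.
Step 2 — Isothermal: T stays 379 K; PV = const ⇒ V₂ = 14.2 L, P₂ = 843 kPa.
ΔU = 0 (ideal gas, T constant).
W = nRT ln(V₂/V₁) = 3.80×8.314×379×ln(1.73) = 6570 J.
Q = ΔU + W = 6570 J.
Net over both steps: W = -7910 J, Q = 1740 J, ΔU = 9650 J.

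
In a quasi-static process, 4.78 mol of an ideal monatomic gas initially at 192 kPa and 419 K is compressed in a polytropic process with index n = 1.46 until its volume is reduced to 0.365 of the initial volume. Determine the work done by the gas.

V₁ = nRT₁/P₁ = 4.78×8.314×419/192 = 86.7 L.
Polytropic n=1.46: T₂ = T₁(V₁/V₂)^(n−1) = 419×(2.74)^0.46 = 666 K; P₂ = P₁(V₁/V₂)^n = 836 kPa.
W = (P₁V₁−P₂V₂)/(n−1) = (192×86.7−836×31.7)/0.46 = -21400 J.

-21400 J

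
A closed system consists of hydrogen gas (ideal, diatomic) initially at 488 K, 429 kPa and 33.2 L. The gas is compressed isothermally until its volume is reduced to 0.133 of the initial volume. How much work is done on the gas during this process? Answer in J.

n = P₁V₁/(RT₁) = 429×33.2/(8.314×488) = 3.51 mol.
Isothermal: T stays 488 K; PV = const ⇒ V₂ = 4.42 L, P₂ = 3230 kPa.
W = nRT ln(V₂/V₁) = 3.51×8.314×488×ln(0.133) = -28700 J.
Work done on the gas = −W_by = 28700 J.

28700 J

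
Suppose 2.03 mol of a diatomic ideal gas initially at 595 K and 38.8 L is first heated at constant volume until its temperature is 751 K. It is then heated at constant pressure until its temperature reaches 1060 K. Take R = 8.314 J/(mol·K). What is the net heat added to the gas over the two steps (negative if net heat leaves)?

24800 J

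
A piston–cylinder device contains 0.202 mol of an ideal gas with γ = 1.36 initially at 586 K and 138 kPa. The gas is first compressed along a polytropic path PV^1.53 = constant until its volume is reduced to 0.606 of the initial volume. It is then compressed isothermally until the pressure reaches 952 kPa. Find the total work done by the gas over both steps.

-2060 J

V₁ = nRT₁/P₁ = 0.202×8.314×586/138 = 7.13 L.
Step 1 — Polytropic n=1.53: T₂ = T₁(V₁/V₂)^(n−1) = 586×(1.65)^0.53 = 764 K; P₂ = P₁(V₁/V₂)^n = 297 kPa.
W = (P₁V₁−P₂V₂)/(n−1) = (138×7.13−297×4.32)/0.53 = -565 J.
ΔU = nCvΔT = 0.202×23.1×(764−586) = 831 J.
Q = ΔU + W = 267 J.
State after step 1: P = 297 kPa, V = 4.32 L, T = 764 K.
Step 2 — Isothermal: T stays 764 K; PV = const ⇒ V₂ = 1.35 L, P₂ = 952 kPa.
ΔU = 0 (ideal gas, T constant).
W = nRT ln(V₂/V₁) = 0.202×8.314×764×ln(0.312) = -1500 J.
Q = ΔU + W = -1500 J.
Net over both steps: W = -2060 J, Q = -1230 J, ΔU = 831 J.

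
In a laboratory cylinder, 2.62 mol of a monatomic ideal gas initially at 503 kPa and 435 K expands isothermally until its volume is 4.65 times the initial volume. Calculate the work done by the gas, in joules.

14600 J

V₁ = nRT₁/P₁ = 2.62×8.314×435/503 = 18.8 L.
Isothermal: T stays 435 K; PV = const ⇒ V₂ = 87.6 L, P₂ = 108 kPa.
W = nRT ln(V₂/V₁) = 2.62×8.314×435×ln(4.65) = 14600 J.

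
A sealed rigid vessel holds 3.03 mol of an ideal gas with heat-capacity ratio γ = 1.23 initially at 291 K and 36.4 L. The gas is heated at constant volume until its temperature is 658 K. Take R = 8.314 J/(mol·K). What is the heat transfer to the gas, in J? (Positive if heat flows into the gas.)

40200 J

P₁ = nRT₁/V₁ = 3.03×8.314×291/36.4 = 201 kPa.
Isochoric: V stays 36.4 L; P/T = const ⇒ T₂ = 658 K, P₂ = 455 kPa.
W = 0 (no volume change).
ΔU = nCvΔT = 3.03×36.1×(658−291) = 40200 J.
Q = ΔU = 40200 J.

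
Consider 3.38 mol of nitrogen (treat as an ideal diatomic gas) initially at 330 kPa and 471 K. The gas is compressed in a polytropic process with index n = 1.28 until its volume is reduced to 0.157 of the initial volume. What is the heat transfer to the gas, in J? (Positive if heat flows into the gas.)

V₁ = nRT₁/P₁ = 3.38×8.314×471/330 = 40.1 L.
Polytropic n=1.28: T₂ = T₁(V₁/V₂)^(n−1) = 471×(6.37)^0.28 = 791 K; P₂ = P₁(V₁/V₂)^n = 3530 kPa.
W = (P₁V₁−P₂V₂)/(n−1) = (330×40.1−3530×6.30)/0.28 = -32100 J.
ΔU = nCvΔT = 3.38×20.8×(791−471) = 22500 J.
Q = ΔU + W = -9630 J.

-9630 J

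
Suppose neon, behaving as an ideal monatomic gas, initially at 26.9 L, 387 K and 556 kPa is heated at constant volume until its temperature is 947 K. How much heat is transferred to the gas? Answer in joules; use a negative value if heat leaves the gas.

n = P₁V₁/(RT₁) = 556×26.9/(8.314×387) = 4.65 mol.
Isochoric: V stays 26.9 L; P/T = const ⇒ T₂ = 947 K, P₂ = 1360 kPa.
W = 0 (no volume change).
ΔU = nCvΔT = 4.65×12.5×(947−387) = 32500 J.
Q = ΔU = 32500 J.

32500 J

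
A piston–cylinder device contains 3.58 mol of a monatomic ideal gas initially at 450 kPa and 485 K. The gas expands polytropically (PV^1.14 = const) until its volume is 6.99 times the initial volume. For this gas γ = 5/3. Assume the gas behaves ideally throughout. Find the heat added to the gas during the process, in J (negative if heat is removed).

V₁ = nRT₁/P₁ = 3.58×8.314×485/450 = 32.1 L.
Polytropic n=1.14: T₂ = T₁(V₁/V₂)^(n−1) = 485×(0.143)^0.14 = 369 K; P₂ = P₁(V₁/V₂)^n = 49.0 kPa.
W = (P₁V₁−P₂V₂)/(n−1) = (450×32.1−49.0×224)/0.14 = 24600 J.
ΔU = nCvΔT = 3.58×12.5×(369−485) = -5160 J.
Q = ΔU + W = 19400 J.

19400 J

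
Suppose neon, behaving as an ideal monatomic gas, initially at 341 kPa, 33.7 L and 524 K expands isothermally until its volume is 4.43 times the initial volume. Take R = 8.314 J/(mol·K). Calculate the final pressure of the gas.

Isothermal: T stays 524 K; PV = const ⇒ V₂ = 149 L, P₂ = 77.0 kPa.

77.0 kPa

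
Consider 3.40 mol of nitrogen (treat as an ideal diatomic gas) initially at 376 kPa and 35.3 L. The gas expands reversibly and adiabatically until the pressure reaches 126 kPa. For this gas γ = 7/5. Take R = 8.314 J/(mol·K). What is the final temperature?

344 K

T₁ = P₁V₁/(nR) = 376×35.3/(3.40×8.314) = 470 K.
Adiabatic: T₂/T₁ = (P₂/P₁)^((γ−1)/γ) ⇒ T₂ = 470×(0.335)^0.286 = 344 K; V₂ = 77.1 L.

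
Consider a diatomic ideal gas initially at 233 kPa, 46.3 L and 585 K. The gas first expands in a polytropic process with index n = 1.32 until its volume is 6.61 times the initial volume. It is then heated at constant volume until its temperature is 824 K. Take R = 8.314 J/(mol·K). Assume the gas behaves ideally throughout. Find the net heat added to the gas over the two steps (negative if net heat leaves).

n = P₁V₁/(RT₁) = 233×46.3/(8.314×585) = 2.22 mol.
Step 1 — Polytropic n=1.32: T₂ = T₁(V₁/V₂)^(n−1) = 585×(0.151)^0.32 = 320 K; P₂ = P₁(V₁/V₂)^n = 19.3 kPa.
W = (P₁V₁−P₂V₂)/(n−1) = (233×46.3−19.3×306)/0.32 = 15300 J.
ΔU = nCvΔT = 2.22×20.8×(320−585) = -12200 J.
Q = ΔU + W = 3060 J.
State after step 1: P = 19.3 kPa, V = 306 L, T = 320 K.
Step 2 — Isochoric: V stays 306 L; P/T = const ⇒ T₂ = 824 K, P₂ = 49.7 kPa.
W = 0 (no volume change).
ΔU = nCvΔT = 2.22×20.8×(824−320) = 23300 J.
Q = ΔU = 23300 J.
Net over both steps: W = 15300 J, Q = 26300 J, ΔU = 11000 J.

26300 J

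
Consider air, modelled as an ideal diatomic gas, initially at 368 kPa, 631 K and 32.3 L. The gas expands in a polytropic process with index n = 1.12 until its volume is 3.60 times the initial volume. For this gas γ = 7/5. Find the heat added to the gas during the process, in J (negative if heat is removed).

n = P₁V₁/(RT₁) = 368×32.3/(8.314×631) = 2.27 mol.
Polytropic n=1.12: T₂ = T₁(V₁/V₂)^(n−1) = 631×(0.278)^0.12 = 541 K; P₂ = P₁(V₁/V₂)^n = 87.7 kPa.
W = (P₁V₁−P₂V₂)/(n−1) = (368×32.3−87.7×116)/0.12 = 14100 J.
ΔU = nCvΔT = 2.27×20.8×(541−631) = -4230 J.
Q = ΔU + W = 9880 J.

9880 J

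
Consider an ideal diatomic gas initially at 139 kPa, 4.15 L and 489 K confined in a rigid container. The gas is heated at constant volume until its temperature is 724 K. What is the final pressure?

Isochoric: V stays 4.15 L; P/T = const ⇒ T₂ = 724 K, P₂ = 206 kPa.

206 kPa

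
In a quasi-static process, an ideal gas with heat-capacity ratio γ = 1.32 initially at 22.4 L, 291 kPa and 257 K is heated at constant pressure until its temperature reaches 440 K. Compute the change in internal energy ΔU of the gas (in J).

n = P₁V₁/(RT₁) = 291×22.4/(8.314×257) = 3.05 mol.
Isobaric: P stays 291 kPa; V/T = const ⇒ T₂ = 440 K, V₂ = 38.4 L.
For an ideal gas ΔU = nCvΔT with Cv = R/(γ−1) = 26.0 J/(mol·K).
ΔU = 3.05×26.0×(440−257) = 14500 J.

14500 J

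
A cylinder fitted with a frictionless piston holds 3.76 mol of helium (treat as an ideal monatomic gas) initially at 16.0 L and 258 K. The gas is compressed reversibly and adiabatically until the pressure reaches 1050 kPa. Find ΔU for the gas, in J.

P₁ = nRT₁/V₁ = 3.76×8.314×258/16.0 = 504 kPa.
Adiabatic: T₂/T₁ = (P₂/P₁)^((γ−1)/γ) ⇒ T₂ = 258×(2.08)^0.400 = 346 K; V₂ = 10.3 L.
For an ideal gas ΔU = nCvΔT with Cv = (3/2)R = 12.5 J/(mol·K).
ΔU = 3.76×12.5×(346−258) = 4130 J.

4130 J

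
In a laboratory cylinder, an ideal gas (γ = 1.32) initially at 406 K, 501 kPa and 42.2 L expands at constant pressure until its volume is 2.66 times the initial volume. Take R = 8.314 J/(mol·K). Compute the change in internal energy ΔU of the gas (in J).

n = P₁V₁/(RT₁) = 501×42.2/(8.314×406) = 6.26 mol.
Isobaric: P stays 501 kPa; V/T = const ⇒ T₂ = 1080 K, V₂ = 112 L.
For an ideal gas ΔU = nCvΔT with Cv = R/(γ−1) = 26.0 J/(mol·K).
ΔU = 6.26×26.0×(1080−406) = 110000 J.

110000 J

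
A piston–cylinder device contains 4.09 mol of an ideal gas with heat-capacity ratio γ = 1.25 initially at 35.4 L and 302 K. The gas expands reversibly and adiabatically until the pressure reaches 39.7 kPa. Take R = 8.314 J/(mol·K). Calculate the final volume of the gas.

P₁ = nRT₁/V₁ = 4.09×8.314×302/35.4 = 290 kPa.
Adiabatic: T₂/T₁ = (P₂/P₁)^((γ−1)/γ) ⇒ T₂ = 302×(0.137)^0.200 = 203 K; V₂ = 174 L.

174 L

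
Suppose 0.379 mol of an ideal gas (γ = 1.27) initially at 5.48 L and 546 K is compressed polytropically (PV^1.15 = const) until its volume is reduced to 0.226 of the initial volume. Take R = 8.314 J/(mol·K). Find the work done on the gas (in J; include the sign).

2870 J

P₁ = nRT₁/V₁ = 0.379×8.314×546/5.48 = 314 kPa.
Polytropic n=1.15: T₂ = T₁(V₁/V₂)^(n−1) = 546×(4.42)^0.15 = 682 K; P₂ = P₁(V₁/V₂)^n = 1740 kPa.
W = (P₁V₁−P₂V₂)/(n−1) = (314×5.48−1740×1.24)/0.15 = -2870 J.
Work done on the gas = −W_by = 2870 J.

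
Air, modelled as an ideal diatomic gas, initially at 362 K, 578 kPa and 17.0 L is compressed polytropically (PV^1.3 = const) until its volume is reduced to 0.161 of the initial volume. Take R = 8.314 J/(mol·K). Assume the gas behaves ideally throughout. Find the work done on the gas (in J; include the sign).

n = P₁V₁/(RT₁) = 578×17.0/(8.314×362) = 3.26 mol.
Polytropic n=1.3: T₂ = T₁(V₁/V₂)^(n−1) = 362×(6.21)^0.30 = 626 K; P₂ = P₁(V₁/V₂)^n = 6210 kPa.
W = (P₁V₁−P₂V₂)/(n−1) = (578×17.0−6210×2.74)/0.30 = -23900 J.
Work done on the gas = −W_by = 23900 J.

23900 J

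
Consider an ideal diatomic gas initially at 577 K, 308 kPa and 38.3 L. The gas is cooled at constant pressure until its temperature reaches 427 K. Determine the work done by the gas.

n = P₁V₁/(RT₁) = 308×38.3/(8.314×577) = 2.46 mol.
Isobaric: P stays 308 kPa; V/T = const ⇒ T₂ = 427 K, V₂ = 28.3 L.
W = PΔV = 308×(28.3−38.3) kPa·L = -3070 J.

-3070 J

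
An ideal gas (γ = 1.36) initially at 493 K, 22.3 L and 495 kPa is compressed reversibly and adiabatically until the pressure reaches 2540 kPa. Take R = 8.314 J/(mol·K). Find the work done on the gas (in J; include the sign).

16600 J

n = P₁V₁/(RT₁) = 495×22.3/(8.314×493) = 2.69 mol.
Adiabatic: T₂/T₁ = (P₂/P₁)^((γ−1)/γ) ⇒ T₂ = 493×(5.13)^0.265 = 760 K; V₂ = 6.70 L.
ΔU = nCvΔT = 2.69×23.1×(760−493) = 16600 J.
Q = 0 for an adiabatic process, so W = −ΔU = -16600 J.
Work done on the gas = −W_by = 16600 J.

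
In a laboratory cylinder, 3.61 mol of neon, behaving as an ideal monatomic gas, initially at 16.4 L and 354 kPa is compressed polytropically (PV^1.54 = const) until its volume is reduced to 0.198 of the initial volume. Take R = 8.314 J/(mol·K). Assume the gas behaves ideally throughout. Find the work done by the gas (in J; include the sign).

-15000 J

T₁ = P₁V₁/(nR) = 354×16.4/(3.61×8.314) = 193 K.
Polytropic n=1.54: T₂ = T₁(V₁/V₂)^(n−1) = 193×(5.05)^0.54 = 464 K; P₂ = P₁(V₁/V₂)^n = 4290 kPa.
W = (P₁V₁−P₂V₂)/(n−1) = (354×16.4−4290×3.25)/0.54 = -15000 J.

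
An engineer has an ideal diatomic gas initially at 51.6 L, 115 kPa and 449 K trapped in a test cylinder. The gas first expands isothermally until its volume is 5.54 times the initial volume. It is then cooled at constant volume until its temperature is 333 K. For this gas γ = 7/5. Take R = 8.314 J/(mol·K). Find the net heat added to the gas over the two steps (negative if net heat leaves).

6330 J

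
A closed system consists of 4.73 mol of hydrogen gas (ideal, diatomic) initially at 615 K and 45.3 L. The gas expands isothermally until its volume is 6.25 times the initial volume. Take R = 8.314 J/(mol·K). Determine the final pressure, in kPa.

85.4 kPa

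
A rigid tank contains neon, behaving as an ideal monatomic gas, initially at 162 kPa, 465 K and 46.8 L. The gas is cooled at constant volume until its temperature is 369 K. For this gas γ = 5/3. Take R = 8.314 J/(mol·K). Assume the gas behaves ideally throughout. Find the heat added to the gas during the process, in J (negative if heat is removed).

-2350 J

n = P₁V₁/(RT₁) = 162×46.8/(8.314×465) = 1.96 mol.
Isochoric: V stays 46.8 L; P/T = const ⇒ T₂ = 369 K, P₂ = 129 kPa.
W = 0 (no volume change).
ΔU = nCvΔT = 1.96×12.5×(369−465) = -2350 J.
Q = ΔU = -2350 J.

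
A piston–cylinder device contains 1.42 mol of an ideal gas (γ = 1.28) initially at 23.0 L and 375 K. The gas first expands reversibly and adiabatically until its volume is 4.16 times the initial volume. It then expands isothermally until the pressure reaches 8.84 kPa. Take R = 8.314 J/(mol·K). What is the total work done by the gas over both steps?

8930 J

P₁ = nRT₁/V₁ = 1.42×8.314×375/23.0 = 192 kPa.
Step 1 — Adiabatic: TV^(γ−1) = const ⇒ T₂ = 375×(0.240)^0.280 = 252 K; PV^γ = const ⇒ P₂ = 31.0 kPa.
ΔU = nCvΔT = 1.42×29.7×(252−375) = -5200 J.
Q = 0 for an adiabatic process, so W = −ΔU = 5200 J.
State after step 1: P = 31.0 kPa, V = 95.7 L, T = 252 K.
Step 2 — Isothermal: T stays 252 K; PV = const ⇒ V₂ = 336 L, P₂ = 8.84 kPa.
ΔU = 0 (ideal gas, T constant).
W = nRT ln(V₂/V₁) = 1.42×8.314×252×ln(3.51) = 3730 J.
Q = ΔU + W = 3730 J.
Net over both steps: W = 8930 J, Q = 3730 J, ΔU = -5200 J.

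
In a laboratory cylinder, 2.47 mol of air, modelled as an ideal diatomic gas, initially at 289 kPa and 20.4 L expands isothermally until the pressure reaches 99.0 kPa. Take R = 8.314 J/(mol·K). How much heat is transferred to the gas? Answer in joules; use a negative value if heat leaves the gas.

6320 J

T₁ = P₁V₁/(nR) = 289×20.4/(2.47×8.314) = 287 K.
Isothermal: T stays 287 K; PV = const ⇒ V₂ = 59.6 L, P₂ = 99.0 kPa.
ΔU = 0 (ideal gas, T constant).
W = nRT ln(V₂/V₁) = 2.47×8.314×287×ln(2.92) = 6320 J.
Q = ΔU + W = 6320 J.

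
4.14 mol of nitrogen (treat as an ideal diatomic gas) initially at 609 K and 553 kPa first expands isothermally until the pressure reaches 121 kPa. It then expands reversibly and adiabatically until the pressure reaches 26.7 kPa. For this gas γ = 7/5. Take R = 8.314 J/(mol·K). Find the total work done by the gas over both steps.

V₁ = nRT₁/P₁ = 4.14×8.314×609/553 = 37.9 L.
Step 1 — Isothermal: T stays 609 K; PV = const ⇒ V₂ = 173 L, P₂ = 121 kPa.
ΔU = 0 (ideal gas, T constant).
W = nRT ln(V₂/V₁) = 4.14×8.314×609×ln(4.57) = 31900 J.
Q = ΔU + W = 31900 J.
State after step 1: P = 121 kPa, V = 173 L, T = 609 K.
Step 2 — Adiabatic: T₂/T₁ = (P₂/P₁)^((γ−1)/γ) ⇒ T₂ = 609×(0.221)^0.286 = 395 K; V₂ = 510 L.
ΔU = nCvΔT = 4.14×20.8×(395−609) = -18400 J.
Q = 0 for an adiabatic process, so W = −ΔU = 18400 J.
Net over both steps: W = 50200 J, Q = 31900 J, ΔU = -18400 J.

50200 J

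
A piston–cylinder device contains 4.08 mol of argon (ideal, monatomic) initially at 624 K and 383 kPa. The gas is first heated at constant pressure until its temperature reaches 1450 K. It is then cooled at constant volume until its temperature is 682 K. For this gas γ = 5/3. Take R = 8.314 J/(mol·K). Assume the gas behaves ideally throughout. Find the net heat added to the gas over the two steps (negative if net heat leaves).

31000 J

V₁ = nRT₁/P₁ = 4.08×8.314×624/383 = 55.3 L.
Step 1 — Isobaric: P stays 383 kPa; V/T = const ⇒ T₂ = 1450 K, V₂ = 128 L.
W = PΔV = 383×(128−55.3) kPa·L = 28000 J.
ΔU = nCvΔT = 4.08×12.5×(1450−624) = 42000 J.
Q = ΔU + W = nCpΔT = 70000 J.
State after step 1: P = 383 kPa, V = 128 L, T = 1450 K.
Step 2 — Isochoric: V stays 128 L; P/T = const ⇒ T₂ = 682 K, P₂ = 180 kPa.
W = 0 (no volume change).
ΔU = nCvΔT = 4.08×12.5×(682−1450) = -39100 J.
Q = ΔU = -39100 J.
Net over both steps: W = 28000 J, Q = 31000 J, ΔU = 2950 J.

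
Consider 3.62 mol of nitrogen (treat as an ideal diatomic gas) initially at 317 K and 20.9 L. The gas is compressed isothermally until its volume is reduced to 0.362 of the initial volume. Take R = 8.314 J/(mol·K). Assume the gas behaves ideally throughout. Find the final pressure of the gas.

P₁ = nRT₁/V₁ = 3.62×8.314×317/20.9 = 456 kPa.
Isothermal: T stays 317 K; PV = const ⇒ V₂ = 7.57 L, P₂ = 1260 kPa.

1260 kPa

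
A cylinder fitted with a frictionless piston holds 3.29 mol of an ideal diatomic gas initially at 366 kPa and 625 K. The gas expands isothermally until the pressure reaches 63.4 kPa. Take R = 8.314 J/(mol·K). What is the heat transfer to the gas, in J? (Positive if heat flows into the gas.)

V₁ = nRT₁/P₁ = 3.29×8.314×625/366 = 46.7 L.
Isothermal: T stays 625 K; PV = const ⇒ V₂ = 270 L, P₂ = 63.4 kPa.
ΔU = 0 (ideal gas, T constant).
W = nRT ln(V₂/V₁) = 3.29×8.314×625×ln(5.77) = 30000 J.
Q = ΔU + W = 30000 J.

30000 J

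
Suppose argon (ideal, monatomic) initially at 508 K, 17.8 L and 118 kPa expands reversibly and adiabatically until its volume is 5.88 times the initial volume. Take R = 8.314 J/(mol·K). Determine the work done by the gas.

2180 J

n = P₁V₁/(RT₁) = 118×17.8/(8.314×508) = 0.497 mol.
Adiabatic: TV^(γ−1) = const ⇒ T₂ = 508×(0.170)^0.667 = 156 K; PV^γ = const ⇒ P₂ = 6.16 kPa.
ΔU = nCvΔT = 0.497×12.5×(156−508) = -2180 J.
Q = 0 for an adiabatic process, so W = −ΔU = 2180 J.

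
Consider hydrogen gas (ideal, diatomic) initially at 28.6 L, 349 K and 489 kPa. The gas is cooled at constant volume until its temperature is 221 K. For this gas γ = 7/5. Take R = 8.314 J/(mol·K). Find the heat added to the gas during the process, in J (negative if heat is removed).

-12800 J

n = P₁V₁/(RT₁) = 489×28.6/(8.314×349) = 4.82 mol.
Isochoric: V stays 28.6 L; P/T = const ⇒ T₂ = 221 K, P₂ = 310 kPa.
W = 0 (no volume change).
ΔU = nCvΔT = 4.82×20.8×(221−349) = -12800 J.
Q = ΔU = -12800 J.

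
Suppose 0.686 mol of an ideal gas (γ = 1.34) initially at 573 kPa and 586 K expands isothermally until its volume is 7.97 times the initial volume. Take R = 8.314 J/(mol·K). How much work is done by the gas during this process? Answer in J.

V₁ = nRT₁/P₁ = 0.686×8.314×586/573 = 5.83 L.
Isothermal: T stays 586 K; PV = const ⇒ V₂ = 46.5 L, P₂ = 71.9 kPa.
W = nRT ln(V₂/V₁) = 0.686×8.314×586×ln(7.97) = 6940 J.

6940 J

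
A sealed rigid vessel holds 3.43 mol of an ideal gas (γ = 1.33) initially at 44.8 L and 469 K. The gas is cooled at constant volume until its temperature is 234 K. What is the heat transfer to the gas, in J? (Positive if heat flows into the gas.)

-20300 J

P₁ = nRT₁/V₁ = 3.43×8.314×469/44.8 = 299 kPa.
Isochoric: V stays 44.8 L; P/T = const ⇒ T₂ = 234 K, P₂ = 149 kPa.
W = 0 (no volume change).
ΔU = nCvΔT = 3.43×25.2×(234−469) = -20300 J.
Q = ΔU = -20300 J.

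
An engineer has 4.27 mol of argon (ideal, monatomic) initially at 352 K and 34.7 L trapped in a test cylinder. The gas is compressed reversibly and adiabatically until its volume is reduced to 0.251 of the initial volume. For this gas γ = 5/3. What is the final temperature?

P₁ = nRT₁/V₁ = 4.27×8.314×352/34.7 = 360 kPa.
Adiabatic: TV^(γ−1) = const ⇒ T₂ = 352×(3.98)^0.667 = 885 K; PV^γ = const ⇒ P₂ = 3610 kPa.

885 K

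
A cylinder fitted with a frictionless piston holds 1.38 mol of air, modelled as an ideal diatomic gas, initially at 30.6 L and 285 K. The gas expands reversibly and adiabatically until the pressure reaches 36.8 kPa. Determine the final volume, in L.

P₁ = nRT₁/V₁ = 1.38×8.314×285/30.6 = 107 kPa.
Adiabatic: T₂/T₁ = (P₂/P₁)^((γ−1)/γ) ⇒ T₂ = 285×(0.344)^0.286 = 210 K; V₂ = 65.5 L.

65.5 L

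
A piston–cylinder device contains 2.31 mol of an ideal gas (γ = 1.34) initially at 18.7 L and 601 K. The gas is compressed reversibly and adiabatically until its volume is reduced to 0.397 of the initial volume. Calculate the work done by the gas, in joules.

-12500 J

P₁ = nRT₁/V₁ = 2.31×8.314×601/18.7 = 617 kPa.
Adiabatic: TV^(γ−1) = const ⇒ T₂ = 601×(2.52)^0.340 = 823 K; PV^γ = const ⇒ P₂ = 2130 kPa.
ΔU = nCvΔT = 2.31×24.5×(823−601) = 12500 J.
Q = 0 for an adiabatic process, so W = −ΔU = -12500 J.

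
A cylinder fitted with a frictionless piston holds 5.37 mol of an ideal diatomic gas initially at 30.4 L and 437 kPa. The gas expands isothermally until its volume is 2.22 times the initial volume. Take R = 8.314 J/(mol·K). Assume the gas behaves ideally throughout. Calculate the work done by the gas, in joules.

10600 J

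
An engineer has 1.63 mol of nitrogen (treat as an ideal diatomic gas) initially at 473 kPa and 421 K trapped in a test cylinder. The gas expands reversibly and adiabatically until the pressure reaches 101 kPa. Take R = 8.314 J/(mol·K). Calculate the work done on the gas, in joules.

-5090 J

V₁ = nRT₁/P₁ = 1.63×8.314×421/473 = 12.1 L.
Adiabatic: T₂/T₁ = (P₂/P₁)^((γ−1)/γ) ⇒ T₂ = 421×(0.214)^0.286 = 271 K; V₂ = 36.3 L.
ΔU = nCvΔT = 1.63×20.8×(271−421) = -5090 J.
Q = 0 for an adiabatic process, so W = −ΔU = 5090 J.
Work done on the gas = −W_by = -5090 J.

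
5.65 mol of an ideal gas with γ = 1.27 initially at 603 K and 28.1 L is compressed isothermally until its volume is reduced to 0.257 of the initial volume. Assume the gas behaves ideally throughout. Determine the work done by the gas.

P₁ = nRT₁/V₁ = 5.65×8.314×603/28.1 = 1010 kPa.
Isothermal: T stays 603 K; PV = const ⇒ V₂ = 7.22 L, P₂ = 3920 kPa.
W = nRT ln(V₂/V₁) = 5.65×8.314×603×ln(0.257) = -38500 J.

-38500 J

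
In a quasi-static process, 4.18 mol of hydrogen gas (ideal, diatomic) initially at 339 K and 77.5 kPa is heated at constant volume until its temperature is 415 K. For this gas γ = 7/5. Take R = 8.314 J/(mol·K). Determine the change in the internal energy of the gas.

6600 J

V₁ = nRT₁/P₁ = 4.18×8.314×339/77.5 = 152 L.
Isochoric: V stays 152 L; P/T = const ⇒ T₂ = 415 K, P₂ = 94.9 kPa.
For an ideal gas ΔU = nCvΔT with Cv = (5/2)R = 20.8 J/(mol·K).
ΔU = 4.18×20.8×(415−339) = 6600 J.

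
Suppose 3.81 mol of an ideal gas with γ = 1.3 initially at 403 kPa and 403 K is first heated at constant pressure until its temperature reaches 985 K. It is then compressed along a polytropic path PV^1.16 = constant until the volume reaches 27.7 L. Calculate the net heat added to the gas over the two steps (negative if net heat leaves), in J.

V₁ = nRT₁/P₁ = 3.81×8.314×403/403 = 31.7 L.
Step 1 — Isobaric: P stays 403 kPa; V/T = const ⇒ T₂ = 985 K, V₂ = 77.4 L.
W = PΔV = 403×(77.4−31.7) kPa·L = 18400 J.
ΔU = nCvΔT = 3.81×27.7×(985−403) = 61500 J.
Q = ΔU + W = nCpΔT = 79900 J.
State after step 1: P = 403 kPa, V = 77.4 L, T = 985 K.
Step 2 — Polytropic n=1.16: T₂ = T₁(V₁/V₂)^(n−1) = 985×(2.80)^0.16 = 1160 K; P₂ = P₁(V₁/V₂)^n = 1330 kPa.
W = (P₁V₁−P₂V₂)/(n−1) = (403×77.4−1330×27.7)/0.16 = -34900 J.
ΔU = nCvΔT = 3.81×27.7×(1160−985) = 18600 J.
Q = ΔU + W = -16300 J.
Net over both steps: W = -16400 J, Q = 63600 J, ΔU = 80000 J.

63600 J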